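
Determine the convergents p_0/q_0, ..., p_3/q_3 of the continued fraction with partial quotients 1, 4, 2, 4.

Using the convergent recurrence p_i = a_i*p_{i-1} + p_{i-2}, q_i = a_i*q_{i-1} + q_{i-2} with p_{-2}=0, p_{-1}=1, q_{-2}=1, q_{-1}=0:
  i=0: a_0=1, p_0 = 1*1 + 0 = 1, q_0 = 1*0 + 1 = 1.
  i=1: a_1=4, p_1 = 4*1 + 1 = 5, q_1 = 4*1 + 0 = 4.
  i=2: a_2=2, p_2 = 2*5 + 1 = 11, q_2 = 2*4 + 1 = 9.
  i=3: a_3=4, p_3 = 4*11 + 5 = 49, q_3 = 4*9 + 4 = 40.

1/1, 5/4, 11/9, 49/40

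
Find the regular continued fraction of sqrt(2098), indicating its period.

Write x_i = (sqrt(2098) + m_i)/d_i with (m_0, d_0) = (0, 1). a_0 = floor(sqrt(2098)) = 45, since 45^2 = 2025 <= 2098 < 2116 = 46^2.
Iterate m_{i+1} = d_i*a_i - m_i, d_{i+1} = (2098 - m_{i+1}^2)/d_i, a_{i+1} = floor((a_0 + m_{i+1})/d_{i+1}):
  m_1 = 1*45 - 0 = 45, d_1 = (2098 - 45^2)/1 = 73/1 = 73, a_1 = floor((45 + 45)/73) = 1.
  m_2 = 73*1 - 45 = 28, d_2 = (2098 - 28^2)/73 = 1314/73 = 18, a_2 = floor((45 + 28)/18) = 4.
  m_3 = 18*4 - 28 = 44, d_3 = (2098 - 44^2)/18 = 162/18 = 9, a_3 = floor((45 + 44)/9) = 9.
  m_4 = 9*9 - 44 = 37, d_4 = (2098 - 37^2)/9 = 729/9 = 81, a_4 = floor((45 + 37)/81) = 1.
  m_5 = 81*1 - 37 = 44, d_5 = (2098 - 44^2)/81 = 162/81 = 2, a_5 = floor((45 + 44)/2) = 44.
  m_6 = 2*44 - 44 = 44, d_6 = (2098 - 44^2)/2 = 162/2 = 81, a_6 = floor((45 + 44)/81) = 1.
  m_7 = 81*1 - 44 = 37, d_7 = (2098 - 37^2)/81 = 729/81 = 9, a_7 = floor((45 + 37)/9) = 9.
  m_8 = 9*9 - 37 = 44, d_8 = (2098 - 44^2)/9 = 162/9 = 18, a_8 = floor((45 + 44)/18) = 4.
  m_9 = 18*4 - 44 = 28, d_9 = (2098 - 28^2)/18 = 1314/18 = 73, a_9 = floor((45 + 28)/73) = 1.
  m_10 = 73*1 - 28 = 45, d_10 = (2098 - 45^2)/73 = 73/73 = 1, a_10 = floor((45 + 45)/1) = 90.
  m_11 = 1*90 - 45 = 45, d_11 = (2098 - 45^2)/1 = 73/1 = 73: (m_11, d_11) = (m_1, d_1) = (45, 73), so from here the quotients repeat a_1, ..., a_10; the period length is 10.
Hence the expansion of sqrt(2098) is a_0 = 45 followed by the repeating block 1, 4, 9, 1, 44, 1, 9, 4, 1, 90 (period 10).

[45; (1, 4, 9, 1, 44, 1, 9, 4, 1, 90)]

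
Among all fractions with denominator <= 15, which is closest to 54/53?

1/1

Expand x = 54/53 as a continued fraction with the Euclidean algorithm:
  54 = 1*53 + 1, so a_0 = 1.
  53 = 53*1 + 0, so a_1 = 53.
so x = [1; 53].
Convergents (p_i = a_i*p_{i-1} + p_{i-2}, q_i = a_i*q_{i-1} + q_{i-2} with p_{-2}=0, p_{-1}=1, q_{-2}=1, q_{-1}=0), until the denominator exceeds 15:
  i=0: a_0=1, p_0 = 1*1 + 0 = 1, q_0 = 1*0 + 1 = 1.
  i=1: a_1=53, p_1 = 53*1 + 1 = 54, q_1 = 53*1 + 0 = 53.
q_1 = 53 > 15, so the last convergent with denominator <= 15 is p_0/q_0 = 1/1.
The closest fraction with denominator <= 15 is either p_0/q_0 or the intermediate fraction (k*p_0 + p_{-1})/(k*q_0 + q_{-1}) with the largest k >= 1 whose denominator stays <= 15; these approach x as k grows, and every other convergent or intermediate fraction in range is farther away.
Largest k: floor((15 - q_{-1})/q_0) = floor((15 - 0)/1) = 15 (using the seeds p_{-1} = 1, q_{-1} = 0).
That gives (15*1 + 1)/(15*1 + 0) = 16/15.
Compare the errors: |x - 1/1| = |54*1 - 1*53|/(53*1) = 1/53, and |x - 16/15| = |54*15 - 16*53|/(53*15) = 38/795.
Cross-multiplying, 1*795 = 795 < 2014 = 38*53, so 1/53 is smaller: the convergent 1/1 is closer to x than 16/15.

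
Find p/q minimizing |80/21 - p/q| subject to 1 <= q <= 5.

Expand x = 80/21 as a continued fraction with the Euclidean algorithm:
  80 = 3*21 + 17, so a_0 = 3.
  21 = 1*17 + 4, so a_1 = 1.
  17 = 4*4 + 1, so a_2 = 4.
  4 = 4*1 + 0, so a_3 = 4.
so x = [3; 1, 4, 4].
Convergents (p_i = a_i*p_{i-1} + p_{i-2}, q_i = a_i*q_{i-1} + q_{i-2} with p_{-2}=0, p_{-1}=1, q_{-2}=1, q_{-1}=0), until the denominator exceeds 5:
  i=0: a_0=3, p_0 = 3*1 + 0 = 3, q_0 = 3*0 + 1 = 1.
  i=1: a_1=1, p_1 = 1*3 + 1 = 4, q_1 = 1*1 + 0 = 1.
  i=2: a_2=4, p_2 = 4*4 + 3 = 19, q_2 = 4*1 + 1 = 5.
  i=3: a_3=4, p_3 = 4*19 + 4 = 80, q_3 = 4*5 + 1 = 21.
q_3 = 21 > 5, so the last convergent with denominator <= 5 is p_2/q_2 = 19/5.
The closest fraction with denominator <= 5 is either p_2/q_2 or the intermediate fraction (k*p_2 + p_1)/(k*q_2 + q_1) with the largest k >= 1 whose denominator stays <= 5; these approach x as k grows, and every other convergent or intermediate fraction in range is farther away.
Largest k: floor((5 - q_1)/q_2) = floor((5 - 1)/5) = 0.
Since k = 0, no intermediate fraction beyond p_2/q_2 has denominator <= 5, so the convergent 19/5 is the closest (its error is |80*5 - 19*21|/(21*5) = 1/105).

19/5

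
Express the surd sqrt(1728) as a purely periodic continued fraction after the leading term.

Write x_i = (sqrt(1728) + m_i)/d_i with (m_0, d_0) = (0, 1). a_0 = floor(sqrt(1728)) = 41, since 41^2 = 1681 <= 1728 < 1764 = 42^2.
Iterate m_{i+1} = d_i*a_i - m_i, d_{i+1} = (1728 - m_{i+1}^2)/d_i, a_{i+1} = floor((a_0 + m_{i+1})/d_{i+1}):
  m_1 = 1*41 - 0 = 41, d_1 = (1728 - 41^2)/1 = 47/1 = 47, a_1 = floor((41 + 41)/47) = 1.
  m_2 = 47*1 - 41 = 6, d_2 = (1728 - 6^2)/47 = 1692/47 = 36, a_2 = floor((41 + 6)/36) = 1.
  m_3 = 36*1 - 6 = 30, d_3 = (1728 - 30^2)/36 = 828/36 = 23, a_3 = floor((41 + 30)/23) = 3.
  m_4 = 23*3 - 30 = 39, d_4 = (1728 - 39^2)/23 = 207/23 = 9, a_4 = floor((41 + 39)/9) = 8.
  m_5 = 9*8 - 39 = 33, d_5 = (1728 - 33^2)/9 = 639/9 = 71, a_5 = floor((41 + 33)/71) = 1.
  m_6 = 71*1 - 33 = 38, d_6 = (1728 - 38^2)/71 = 284/71 = 4, a_6 = floor((41 + 38)/4) = 19.
  m_7 = 4*19 - 38 = 38, d_7 = (1728 - 38^2)/4 = 284/4 = 71, a_7 = floor((41 + 38)/71) = 1.
  m_8 = 71*1 - 38 = 33, d_8 = (1728 - 33^2)/71 = 639/71 = 9, a_8 = floor((41 + 33)/9) = 8.
  m_9 = 9*8 - 33 = 39, d_9 = (1728 - 39^2)/9 = 207/9 = 23, a_9 = floor((41 + 39)/23) = 3.
  m_10 = 23*3 - 39 = 30, d_10 = (1728 - 30^2)/23 = 828/23 = 36, a_10 = floor((41 + 30)/36) = 1.
  m_11 = 36*1 - 30 = 6, d_11 = (1728 - 6^2)/36 = 1692/36 = 47, a_11 = floor((41 + 6)/47) = 1.
  m_12 = 47*1 - 6 = 41, d_12 = (1728 - 41^2)/47 = 47/47 = 1, a_12 = floor((41 + 41)/1) = 82.
  m_13 = 1*82 - 41 = 41, d_13 = (1728 - 41^2)/1 = 47/1 = 47: (m_13, d_13) = (m_1, d_1) = (41, 47), so from here the quotients repeat a_1, ..., a_12; the period length is 12.
Hence the expansion of sqrt(1728) is a_0 = 41 followed by the repeating block 1, 1, 3, 8, 1, 19, 1, 8, 3, 1, 1, 82 (period 12).

[41; (1, 1, 3, 8, 1, 19, 1, 8, 3, 1, 1, 82)]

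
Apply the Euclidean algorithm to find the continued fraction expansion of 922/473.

[1; 1, 18, 1, 2, 2, 3]

Run the Euclidean algorithm on 922 and 473; the successive quotients are the partial quotients a_0, a_1, ... (each step inverts the fractional part left over by the previous one):
  922 = 1*473 + 449, so a_0 = 1.
  473 = 1*449 + 24, so a_1 = 1.
  449 = 18*24 + 17, so a_2 = 18.
  24 = 1*17 + 7, so a_3 = 1.
  17 = 2*7 + 3, so a_4 = 2.
  7 = 2*3 + 1, so a_5 = 2.
  3 = 3*1 + 0, so a_6 = 3.
The remainder reaches 0 after 7 divisions, so the expansion has 7 partial quotients, read off in order.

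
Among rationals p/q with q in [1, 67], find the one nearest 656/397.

Expand x = 656/397 as a continued fraction with the Euclidean algorithm:
  656 = 1*397 + 259, so a_0 = 1.
  397 = 1*259 + 138, so a_1 = 1.
  259 = 1*138 + 121, so a_2 = 1.
  138 = 1*121 + 17, so a_3 = 1.
  121 = 7*17 + 2, so a_4 = 7.
  17 = 8*2 + 1, so a_5 = 8.
  2 = 2*1 + 0, so a_6 = 2.
so x = [1; 1, 1, 1, 7, 8, 2].
Convergents (p_i = a_i*p_{i-1} + p_{i-2}, q_i = a_i*q_{i-1} + q_{i-2} with p_{-2}=0, p_{-1}=1, q_{-2}=1, q_{-1}=0), until the denominator exceeds 67:
  i=0: a_0=1, p_0 = 1*1 + 0 = 1, q_0 = 1*0 + 1 = 1.
  i=1: a_1=1, p_1 = 1*1 + 1 = 2, q_1 = 1*1 + 0 = 1.
  i=2: a_2=1, p_2 = 1*2 + 1 = 3, q_2 = 1*1 + 1 = 2.
  i=3: a_3=1, p_3 = 1*3 + 2 = 5, q_3 = 1*2 + 1 = 3.
  i=4: a_4=7, p_4 = 7*5 + 3 = 38, q_4 = 7*3 + 2 = 23.
  i=5: a_5=8, p_5 = 8*38 + 5 = 309, q_5 = 8*23 + 3 = 187.
q_5 = 187 > 67, so the last convergent with denominator <= 67 is p_4/q_4 = 38/23.
The closest fraction with denominator <= 67 is either p_4/q_4 or the intermediate fraction (k*p_4 + p_3)/(k*q_4 + q_3) with the largest k >= 1 whose denominator stays <= 67; these approach x as k grows, and every other convergent or intermediate fraction in range is farther away.
Largest k: floor((67 - q_3)/q_4) = floor((67 - 3)/23) = 2.
That gives (2*38 + 5)/(2*23 + 3) = 81/49.
Compare the errors: |x - 38/23| = |656*23 - 38*397|/(397*23) = 2/9131, and |x - 81/49| = |656*49 - 81*397|/(397*49) = 13/19453.
Cross-multiplying, 2*19453 = 38906 < 118703 = 13*9131, so 2/9131 is smaller: the convergent 38/23 is closer to x than 81/49.

38/23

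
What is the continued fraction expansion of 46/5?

[9; 5]

Run the Euclidean algorithm on 46 and 5; the successive quotients are the partial quotients a_0, a_1, ... (each step inverts the fractional part left over by the previous one):
  46 = 9*5 + 1, so a_0 = 9.
  5 = 5*1 + 0, so a_1 = 5.
The remainder reaches 0 after 2 divisions, so the expansion has 2 partial quotients, read off in order.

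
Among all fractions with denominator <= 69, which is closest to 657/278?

Expand x = 657/278 as a continued fraction with the Euclidean algorithm:
  657 = 2*278 + 101, so a_0 = 2.
  278 = 2*101 + 76, so a_1 = 2.
  101 = 1*76 + 25, so a_2 = 1.
  76 = 3*25 + 1, so a_3 = 3.
  25 = 25*1 + 0, so a_4 = 25.
so x = [2; 2, 1, 3, 25].
Convergents (p_i = a_i*p_{i-1} + p_{i-2}, q_i = a_i*q_{i-1} + q_{i-2} with p_{-2}=0, p_{-1}=1, q_{-2}=1, q_{-1}=0), until the denominator exceeds 69:
  i=0: a_0=2, p_0 = 2*1 + 0 = 2, q_0 = 2*0 + 1 = 1.
  i=1: a_1=2, p_1 = 2*2 + 1 = 5, q_1 = 2*1 + 0 = 2.
  i=2: a_2=1, p_2 = 1*5 + 2 = 7, q_2 = 1*2 + 1 = 3.
  i=3: a_3=3, p_3 = 3*7 + 5 = 26, q_3 = 3*3 + 2 = 11.
  i=4: a_4=25, p_4 = 25*26 + 7 = 657, q_4 = 25*11 + 3 = 278.
q_4 = 278 > 69, so the last convergent with denominator <= 69 is p_3/q_3 = 26/11.
The closest fraction with denominator <= 69 is either p_3/q_3 or the intermediate fraction (k*p_3 + p_2)/(k*q_3 + q_2) with the largest k >= 1 whose denominator stays <= 69; these approach x as k grows, and every other convergent or intermediate fraction in range is farther away.
Largest k: floor((69 - q_2)/q_3) = floor((69 - 3)/11) = 6.
That gives (6*26 + 7)/(6*11 + 3) = 163/69.
Compare the errors: |x - 26/11| = |657*11 - 26*278|/(278*11) = 1/3058, and |x - 163/69| = |657*69 - 163*278|/(278*69) = 19/19182.
Cross-multiplying, 1*19182 = 19182 < 58102 = 19*3058, so 1/3058 is smaller: the convergent 26/11 is closer to x than 163/69.

26/11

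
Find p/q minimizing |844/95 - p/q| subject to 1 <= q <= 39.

231/26

Expand x = 844/95 as a continued fraction with the Euclidean algorithm:
  844 = 8*95 + 84, so a_0 = 8.
  95 = 1*84 + 11, so a_1 = 1.
  84 = 7*11 + 7, so a_2 = 7.
  11 = 1*7 + 4, so a_3 = 1.
  7 = 1*4 + 3, so a_4 = 1.
  4 = 1*3 + 1, so a_5 = 1.
  3 = 3*1 + 0, so a_6 = 3.
so x = [8; 1, 7, 1, 1, 1, 3].
Convergents (p_i = a_i*p_{i-1} + p_{i-2}, q_i = a_i*q_{i-1} + q_{i-2} with p_{-2}=0, p_{-1}=1, q_{-2}=1, q_{-1}=0), until the denominator exceeds 39:
  i=0: a_0=8, p_0 = 8*1 + 0 = 8, q_0 = 8*0 + 1 = 1.
  i=1: a_1=1, p_1 = 1*8 + 1 = 9, q_1 = 1*1 + 0 = 1.
  i=2: a_2=7, p_2 = 7*9 + 8 = 71, q_2 = 7*1 + 1 = 8.
  i=3: a_3=1, p_3 = 1*71 + 9 = 80, q_3 = 1*8 + 1 = 9.
  i=4: a_4=1, p_4 = 1*80 + 71 = 151, q_4 = 1*9 + 8 = 17.
  i=5: a_5=1, p_5 = 1*151 + 80 = 231, q_5 = 1*17 + 9 = 26.
  i=6: a_6=3, p_6 = 3*231 + 151 = 844, q_6 = 3*26 + 17 = 95.
q_6 = 95 > 39, so the last convergent with denominator <= 39 is p_5/q_5 = 231/26.
The closest fraction with denominator <= 39 is either p_5/q_5 or the intermediate fraction (k*p_5 + p_4)/(k*q_5 + q_4) with the largest k >= 1 whose denominator stays <= 39; these approach x as k grows, and every other convergent or intermediate fraction in range is farther away.
Largest k: floor((39 - q_4)/q_5) = floor((39 - 17)/26) = 0.
Since k = 0, no intermediate fraction beyond p_5/q_5 has denominator <= 39, so the convergent 231/26 is the closest (its error is |844*26 - 231*95|/(95*26) = 1/2470).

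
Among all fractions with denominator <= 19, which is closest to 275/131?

Expand x = 275/131 as a continued fraction with the Euclidean algorithm:
  275 = 2*131 + 13, so a_0 = 2.
  131 = 10*13 + 1, so a_1 = 10.
  13 = 13*1 + 0, so a_2 = 13.
so x = [2; 10, 13].
Convergents (p_i = a_i*p_{i-1} + p_{i-2}, q_i = a_i*q_{i-1} + q_{i-2} with p_{-2}=0, p_{-1}=1, q_{-2}=1, q_{-1}=0), until the denominator exceeds 19:
  i=0: a_0=2, p_0 = 2*1 + 0 = 2, q_0 = 2*0 + 1 = 1.
  i=1: a_1=10, p_1 = 10*2 + 1 = 21, q_1 = 10*1 + 0 = 10.
  i=2: a_2=13, p_2 = 13*21 + 2 = 275, q_2 = 13*10 + 1 = 131.
q_2 = 131 > 19, so the last convergent with denominator <= 19 is p_1/q_1 = 21/10.
The closest fraction with denominator <= 19 is either p_1/q_1 or the intermediate fraction (k*p_1 + p_0)/(k*q_1 + q_0) with the largest k >= 1 whose denominator stays <= 19; these approach x as k grows, and every other convergent or intermediate fraction in range is farther away.
Largest k: floor((19 - q_0)/q_1) = floor((19 - 1)/10) = 1.
That gives (1*21 + 2)/(1*10 + 1) = 23/11.
Compare the errors: |x - 21/10| = |275*10 - 21*131|/(131*10) = 1/1310, and |x - 23/11| = |275*11 - 23*131|/(131*11) = 12/1441.
Cross-multiplying, 1*1441 = 1441 < 15720 = 12*1310, so 1/1310 is smaller: the convergent 21/10 is closer to x than 23/11.

21/10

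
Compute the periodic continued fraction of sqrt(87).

Write x_i = (sqrt(87) + m_i)/d_i with (m_0, d_0) = (0, 1). a_0 = floor(sqrt(87)) = 9, since 9^2 = 81 <= 87 < 100 = 10^2.
Iterate m_{i+1} = d_i*a_i - m_i, d_{i+1} = (87 - m_{i+1}^2)/d_i, a_{i+1} = floor((a_0 + m_{i+1})/d_{i+1}):
  m_1 = 1*9 - 0 = 9, d_1 = (87 - 9^2)/1 = 6/1 = 6, a_1 = floor((9 + 9)/6) = 3.
  m_2 = 6*3 - 9 = 9, d_2 = (87 - 9^2)/6 = 6/6 = 1, a_2 = floor((9 + 9)/1) = 18.
  m_3 = 1*18 - 9 = 9, d_3 = (87 - 9^2)/1 = 6/1 = 6: (m_3, d_3) = (m_1, d_1) = (9, 6), so from here the quotients repeat a_1, a_2; the period length is 2.
Hence the expansion of sqrt(87) is a_0 = 9 followed by the repeating block 3, 18 (period 2).

[9; (3, 18)]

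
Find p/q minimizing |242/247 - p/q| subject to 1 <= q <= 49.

Expand x = 242/247 as a continued fraction with the Euclidean algorithm:
  242 = 0*247 + 242, so a_0 = 0.
  247 = 1*242 + 5, so a_1 = 1.
  242 = 48*5 + 2, so a_2 = 48.
  5 = 2*2 + 1, so a_3 = 2.
  2 = 2*1 + 0, so a_4 = 2.
so x = [0; 1, 48, 2, 2].
Convergents (p_i = a_i*p_{i-1} + p_{i-2}, q_i = a_i*q_{i-1} + q_{i-2} with p_{-2}=0, p_{-1}=1, q_{-2}=1, q_{-1}=0), until the denominator exceeds 49:
  i=0: a_0=0, p_0 = 0*1 + 0 = 0, q_0 = 0*0 + 1 = 1.
  i=1: a_1=1, p_1 = 1*0 + 1 = 1, q_1 = 1*1 + 0 = 1.
  i=2: a_2=48, p_2 = 48*1 + 0 = 48, q_2 = 48*1 + 1 = 49.
  i=3: a_3=2, p_3 = 2*48 + 1 = 97, q_3 = 2*49 + 1 = 99.
q_3 = 99 > 49, so the last convergent with denominator <= 49 is p_2/q_2 = 48/49.
The closest fraction with denominator <= 49 is either p_2/q_2 or the intermediate fraction (k*p_2 + p_1)/(k*q_2 + q_1) with the largest k >= 1 whose denominator stays <= 49; these approach x as k grows, and every other convergent or intermediate fraction in range is farther away.
Largest k: floor((49 - q_1)/q_2) = floor((49 - 1)/49) = 0.
Since k = 0, no intermediate fraction beyond p_2/q_2 has denominator <= 49, so the convergent 48/49 is the closest (its error is |242*49 - 48*247|/(247*49) = 2/12103).

48/49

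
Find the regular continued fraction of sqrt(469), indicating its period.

[21; (1, 1, 1, 10, 6, 10, 1, 1, 1, 42)]

Write x_i = (sqrt(469) + m_i)/d_i with (m_0, d_0) = (0, 1). a_0 = floor(sqrt(469)) = 21, since 21^2 = 441 <= 469 < 484 = 22^2.
Iterate m_{i+1} = d_i*a_i - m_i, d_{i+1} = (469 - m_{i+1}^2)/d_i, a_{i+1} = floor((a_0 + m_{i+1})/d_{i+1}):
  m_1 = 1*21 - 0 = 21, d_1 = (469 - 21^2)/1 = 28/1 = 28, a_1 = floor((21 + 21)/28) = 1.
  m_2 = 28*1 - 21 = 7, d_2 = (469 - 7^2)/28 = 420/28 = 15, a_2 = floor((21 + 7)/15) = 1.
  m_3 = 15*1 - 7 = 8, d_3 = (469 - 8^2)/15 = 405/15 = 27, a_3 = floor((21 + 8)/27) = 1.
  m_4 = 27*1 - 8 = 19, d_4 = (469 - 19^2)/27 = 108/27 = 4, a_4 = floor((21 + 19)/4) = 10.
  m_5 = 4*10 - 19 = 21, d_5 = (469 - 21^2)/4 = 28/4 = 7, a_5 = floor((21 + 21)/7) = 6.
  m_6 = 7*6 - 21 = 21, d_6 = (469 - 21^2)/7 = 28/7 = 4, a_6 = floor((21 + 21)/4) = 10.
  m_7 = 4*10 - 21 = 19, d_7 = (469 - 19^2)/4 = 108/4 = 27, a_7 = floor((21 + 19)/27) = 1.
  m_8 = 27*1 - 19 = 8, d_8 = (469 - 8^2)/27 = 405/27 = 15, a_8 = floor((21 + 8)/15) = 1.
  m_9 = 15*1 - 8 = 7, d_9 = (469 - 7^2)/15 = 420/15 = 28, a_9 = floor((21 + 7)/28) = 1.
  m_10 = 28*1 - 7 = 21, d_10 = (469 - 21^2)/28 = 28/28 = 1, a_10 = floor((21 + 21)/1) = 42.
  m_11 = 1*42 - 21 = 21, d_11 = (469 - 21^2)/1 = 28/1 = 28: (m_11, d_11) = (m_1, d_1) = (21, 28), so from here the quotients repeat a_1, ..., a_10; the period length is 10.
Hence the expansion of sqrt(469) is a_0 = 21 followed by the repeating block 1, 1, 1, 10, 6, 10, 1, 1, 1, 42 (period 10).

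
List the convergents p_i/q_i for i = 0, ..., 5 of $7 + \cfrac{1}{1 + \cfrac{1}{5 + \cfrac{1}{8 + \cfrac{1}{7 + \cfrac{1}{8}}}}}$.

Using the convergent recurrence p_i = a_i*p_{i-1} + p_{i-2}, q_i = a_i*q_{i-1} + q_{i-2} with p_{-2}=0, p_{-1}=1, q_{-2}=1, q_{-1}=0:
  i=0: a_0=7, p_0 = 7*1 + 0 = 7, q_0 = 7*0 + 1 = 1.
  i=1: a_1=1, p_1 = 1*7 + 1 = 8, q_1 = 1*1 + 0 = 1.
  i=2: a_2=5, p_2 = 5*8 + 7 = 47, q_2 = 5*1 + 1 = 6.
  i=3: a_3=8, p_3 = 8*47 + 8 = 384, q_3 = 8*6 + 1 = 49.
  i=4: a_4=7, p_4 = 7*384 + 47 = 2735, q_4 = 7*49 + 6 = 349.
  i=5: a_5=8, p_5 = 8*2735 + 384 = 22264, q_5 = 8*349 + 49 = 2841.

7/1, 8/1, 47/6, 384/49, 2735/349, 22264/2841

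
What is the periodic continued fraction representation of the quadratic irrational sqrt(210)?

Write x_i = (sqrt(210) + m_i)/d_i with (m_0, d_0) = (0, 1). a_0 = floor(sqrt(210)) = 14, since 14^2 = 196 <= 210 < 225 = 15^2.
Iterate m_{i+1} = d_i*a_i - m_i, d_{i+1} = (210 - m_{i+1}^2)/d_i, a_{i+1} = floor((a_0 + m_{i+1})/d_{i+1}):
  m_1 = 1*14 - 0 = 14, d_1 = (210 - 14^2)/1 = 14/1 = 14, a_1 = floor((14 + 14)/14) = 2.
  m_2 = 14*2 - 14 = 14, d_2 = (210 - 14^2)/14 = 14/14 = 1, a_2 = floor((14 + 14)/1) = 28.
  m_3 = 1*28 - 14 = 14, d_3 = (210 - 14^2)/1 = 14/1 = 14: (m_3, d_3) = (m_1, d_1) = (14, 14), so from here the quotients repeat a_1, a_2; the period length is 2.
Hence the expansion of sqrt(210) is a_0 = 14 followed by the repeating block 2, 28 (period 2).

[14; (2, 28)]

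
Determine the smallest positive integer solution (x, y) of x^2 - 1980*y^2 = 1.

(x, y) = (89, 2)

First expand sqrt(1980) as a continued fraction. With x_i = (sqrt(1980) + m_i)/d_i and (m_0, d_0) = (0, 1): a_0 = floor(sqrt(1980)) = 44, since 44^2 = 1936 <= 1980 < 2025 = 45^2.
Iterate m_{i+1} = d_i*a_i - m_i, d_{i+1} = (1980 - m_{i+1}^2)/d_i, a_{i+1} = floor((a_0 + m_{i+1})/d_{i+1}):
  m_1 = 1*44 - 0 = 44, d_1 = (1980 - 44^2)/1 = 44/1 = 44, a_1 = floor((44 + 44)/44) = 2.
  m_2 = 44*2 - 44 = 44, d_2 = (1980 - 44^2)/44 = 44/44 = 1, a_2 = floor((44 + 44)/1) = 88.
  m_3 = 1*88 - 44 = 44, d_3 = (1980 - 44^2)/1 = 44/1 = 44: (m_3, d_3) = (m_1, d_1) = (44, 44), so from here the quotients repeat a_1, a_2; the period length is 2.
So sqrt(1980) = [44; (2, 88)] with period length k = 2.
k is even, so the fundamental solution of x^2 - 1980y^2 = 1 is (p_{k-1}, q_{k-1}) = (p_1, q_1); compute convergents through index 1.
Convergents (p_i = a_i*p_{i-1} + p_{i-2}, q_i = a_i*q_{i-1} + q_{i-2} with p_{-2}=0, p_{-1}=1, q_{-2}=1, q_{-1}=0):
  i=0: a_0=44, p_0 = 44*1 + 0 = 44, q_0 = 44*0 + 1 = 1.
  i=1: a_1=2, p_1 = 2*44 + 1 = 89, q_1 = 2*1 + 0 = 2.
Check: 89^2 - 1980*2^2 = 7921 - 7920 = 1, so (x, y) = (89, 2) solves the equation, and by the theorem it is the least positive solution.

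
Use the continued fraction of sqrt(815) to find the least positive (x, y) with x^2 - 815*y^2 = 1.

(x, y) = (156644, 5487)

First expand sqrt(815) as a continued fraction. With x_i = (sqrt(815) + m_i)/d_i and (m_0, d_0) = (0, 1): a_0 = floor(sqrt(815)) = 28, since 28^2 = 784 <= 815 < 841 = 29^2.
Iterate m_{i+1} = d_i*a_i - m_i, d_{i+1} = (815 - m_{i+1}^2)/d_i, a_{i+1} = floor((a_0 + m_{i+1})/d_{i+1}):
  m_1 = 1*28 - 0 = 28, d_1 = (815 - 28^2)/1 = 31/1 = 31, a_1 = floor((28 + 28)/31) = 1.
  m_2 = 31*1 - 28 = 3, d_2 = (815 - 3^2)/31 = 806/31 = 26, a_2 = floor((28 + 3)/26) = 1.
  m_3 = 26*1 - 3 = 23, d_3 = (815 - 23^2)/26 = 286/26 = 11, a_3 = floor((28 + 23)/11) = 4.
  m_4 = 11*4 - 23 = 21, d_4 = (815 - 21^2)/11 = 374/11 = 34, a_4 = floor((28 + 21)/34) = 1.
  m_5 = 34*1 - 21 = 13, d_5 = (815 - 13^2)/34 = 646/34 = 19, a_5 = floor((28 + 13)/19) = 2.
  m_6 = 19*2 - 13 = 25, d_6 = (815 - 25^2)/19 = 190/19 = 10, a_6 = floor((28 + 25)/10) = 5.
  m_7 = 10*5 - 25 = 25, d_7 = (815 - 25^2)/10 = 190/10 = 19, a_7 = floor((28 + 25)/19) = 2.
  m_8 = 19*2 - 25 = 13, d_8 = (815 - 13^2)/19 = 646/19 = 34, a_8 = floor((28 + 13)/34) = 1.
  m_9 = 34*1 - 13 = 21, d_9 = (815 - 21^2)/34 = 374/34 = 11, a_9 = floor((28 + 21)/11) = 4.
  m_10 = 11*4 - 21 = 23, d_10 = (815 - 23^2)/11 = 286/11 = 26, a_10 = floor((28 + 23)/26) = 1.
  m_11 = 26*1 - 23 = 3, d_11 = (815 - 3^2)/26 = 806/26 = 31, a_11 = floor((28 + 3)/31) = 1.
  m_12 = 31*1 - 3 = 28, d_12 = (815 - 28^2)/31 = 31/31 = 1, a_12 = floor((28 + 28)/1) = 56.
  m_13 = 1*56 - 28 = 28, d_13 = (815 - 28^2)/1 = 31/1 = 31: (m_13, d_13) = (m_1, d_1) = (28, 31), so from here the quotients repeat a_1, ..., a_12; the period length is 12.
So sqrt(815) = [28; (1, 1, 4, 1, 2, 5, 2, 1, 4, 1, 1, 56)] with period length k = 12.
k is even, so the fundamental solution of x^2 - 815y^2 = 1 is (p_{k-1}, q_{k-1}) = (p_11, q_11); compute convergents through index 11.
Convergents (p_i = a_i*p_{i-1} + p_{i-2}, q_i = a_i*q_{i-1} + q_{i-2} with p_{-2}=0, p_{-1}=1, q_{-2}=1, q_{-1}=0):
  i=0: a_0=28, p_0 = 28*1 + 0 = 28, q_0 = 28*0 + 1 = 1.
  i=1: a_1=1, p_1 = 1*28 + 1 = 29, q_1 = 1*1 + 0 = 1.
  i=2: a_2=1, p_2 = 1*29 + 28 = 57, q_2 = 1*1 + 1 = 2.
  i=3: a_3=4, p_3 = 4*57 + 29 = 257, q_3 = 4*2 + 1 = 9.
  i=4: a_4=1, p_4 = 1*257 + 57 = 314, q_4 = 1*9 + 2 = 11.
  i=5: a_5=2, p_5 = 2*314 + 257 = 885, q_5 = 2*11 + 9 = 31.
  i=6: a_6=5, p_6 = 5*885 + 314 = 4739, q_6 = 5*31 + 11 = 166.
  i=7: a_7=2, p_7 = 2*4739 + 885 = 10363, q_7 = 2*166 + 31 = 363.
  i=8: a_8=1, p_8 = 1*10363 + 4739 = 15102, q_8 = 1*363 + 166 = 529.
  i=9: a_9=4, p_9 = 4*15102 + 10363 = 70771, q_9 = 4*529 + 363 = 2479.
  i=10: a_10=1, p_10 = 1*70771 + 15102 = 85873, q_10 = 1*2479 + 529 = 3008.
  i=11: a_11=1, p_11 = 1*85873 + 70771 = 156644, q_11 = 1*3008 + 2479 = 5487.
Check: 156644^2 - 815*5487^2 = 24537342736 - 24537342735 = 1, so (x, y) = (156644, 5487) solves the equation, and by the theorem it is the least positive solution.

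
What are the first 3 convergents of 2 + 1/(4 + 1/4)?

Using the convergent recurrence p_i = a_i*p_{i-1} + p_{i-2}, q_i = a_i*q_{i-1} + q_{i-2} with p_{-2}=0, p_{-1}=1, q_{-2}=1, q_{-1}=0:
  i=0: a_0=2, p_0 = 2*1 + 0 = 2, q_0 = 2*0 + 1 = 1.
  i=1: a_1=4, p_1 = 4*2 + 1 = 9, q_1 = 4*1 + 0 = 4.
  i=2: a_2=4, p_2 = 4*9 + 2 = 38, q_2 = 4*4 + 1 = 17.

2/1, 9/4, 38/17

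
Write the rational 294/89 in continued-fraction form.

Run the Euclidean algorithm on 294 and 89; the successive quotients are the partial quotients a_0, a_1, ... (each step inverts the fractional part left over by the previous one):
  294 = 3*89 + 27, so a_0 = 3.
  89 = 3*27 + 8, so a_1 = 3.
  27 = 3*8 + 3, so a_2 = 3.
  8 = 2*3 + 2, so a_3 = 2.
  3 = 1*2 + 1, so a_4 = 1.
  2 = 2*1 + 0, so a_5 = 2.
The remainder reaches 0 after 6 divisions, so the expansion has 6 partial quotients, read off in order.

[3; 3, 3, 2, 1, 2]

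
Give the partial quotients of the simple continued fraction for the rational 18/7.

Run the Euclidean algorithm on 18 and 7; the successive quotients are the partial quotients a_0, a_1, ... (each step inverts the fractional part left over by the previous one):
  18 = 2*7 + 4, so a_0 = 2.
  7 = 1*4 + 3, so a_1 = 1.
  4 = 1*3 + 1, so a_2 = 1.
  3 = 3*1 + 0, so a_3 = 3.
The remainder reaches 0 after 4 divisions, so the expansion has 4 partial quotients, read off in order.

[2; 1, 1, 3]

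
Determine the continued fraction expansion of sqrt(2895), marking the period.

[53; (1, 4, 7, 2, 17, 2, 7, 4, 1, 106)]

Write x_i = (sqrt(2895) + m_i)/d_i with (m_0, d_0) = (0, 1). a_0 = floor(sqrt(2895)) = 53, since 53^2 = 2809 <= 2895 < 2916 = 54^2.
Iterate m_{i+1} = d_i*a_i - m_i, d_{i+1} = (2895 - m_{i+1}^2)/d_i, a_{i+1} = floor((a_0 + m_{i+1})/d_{i+1}):
  m_1 = 1*53 - 0 = 53, d_1 = (2895 - 53^2)/1 = 86/1 = 86, a_1 = floor((53 + 53)/86) = 1.
  m_2 = 86*1 - 53 = 33, d_2 = (2895 - 33^2)/86 = 1806/86 = 21, a_2 = floor((53 + 33)/21) = 4.
  m_3 = 21*4 - 33 = 51, d_3 = (2895 - 51^2)/21 = 294/21 = 14, a_3 = floor((53 + 51)/14) = 7.
  m_4 = 14*7 - 51 = 47, d_4 = (2895 - 47^2)/14 = 686/14 = 49, a_4 = floor((53 + 47)/49) = 2.
  m_5 = 49*2 - 47 = 51, d_5 = (2895 - 51^2)/49 = 294/49 = 6, a_5 = floor((53 + 51)/6) = 17.
  m_6 = 6*17 - 51 = 51, d_6 = (2895 - 51^2)/6 = 294/6 = 49, a_6 = floor((53 + 51)/49) = 2.
  m_7 = 49*2 - 51 = 47, d_7 = (2895 - 47^2)/49 = 686/49 = 14, a_7 = floor((53 + 47)/14) = 7.
  m_8 = 14*7 - 47 = 51, d_8 = (2895 - 51^2)/14 = 294/14 = 21, a_8 = floor((53 + 51)/21) = 4.
  m_9 = 21*4 - 51 = 33, d_9 = (2895 - 33^2)/21 = 1806/21 = 86, a_9 = floor((53 + 33)/86) = 1.
  m_10 = 86*1 - 33 = 53, d_10 = (2895 - 53^2)/86 = 86/86 = 1, a_10 = floor((53 + 53)/1) = 106.
  m_11 = 1*106 - 53 = 53, d_11 = (2895 - 53^2)/1 = 86/1 = 86: (m_11, d_11) = (m_1, d_1) = (53, 86), so from here the quotients repeat a_1, ..., a_10; the period length is 10.
Hence the expansion of sqrt(2895) is a_0 = 53 followed by the repeating block 1, 4, 7, 2, 17, 2, 7, 4, 1, 106 (period 10).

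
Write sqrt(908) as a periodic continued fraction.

[30; (7, 1, 1, 14, 1, 1, 7, 60)]

Write x_i = (sqrt(908) + m_i)/d_i with (m_0, d_0) = (0, 1). a_0 = floor(sqrt(908)) = 30, since 30^2 = 900 <= 908 < 961 = 31^2.
Iterate m_{i+1} = d_i*a_i - m_i, d_{i+1} = (908 - m_{i+1}^2)/d_i, a_{i+1} = floor((a_0 + m_{i+1})/d_{i+1}):
  m_1 = 1*30 - 0 = 30, d_1 = (908 - 30^2)/1 = 8/1 = 8, a_1 = floor((30 + 30)/8) = 7.
  m_2 = 8*7 - 30 = 26, d_2 = (908 - 26^2)/8 = 232/8 = 29, a_2 = floor((30 + 26)/29) = 1.
  m_3 = 29*1 - 26 = 3, d_3 = (908 - 3^2)/29 = 899/29 = 31, a_3 = floor((30 + 3)/31) = 1.
  m_4 = 31*1 - 3 = 28, d_4 = (908 - 28^2)/31 = 124/31 = 4, a_4 = floor((30 + 28)/4) = 14.
  m_5 = 4*14 - 28 = 28, d_5 = (908 - 28^2)/4 = 124/4 = 31, a_5 = floor((30 + 28)/31) = 1.
  m_6 = 31*1 - 28 = 3, d_6 = (908 - 3^2)/31 = 899/31 = 29, a_6 = floor((30 + 3)/29) = 1.
  m_7 = 29*1 - 3 = 26, d_7 = (908 - 26^2)/29 = 232/29 = 8, a_7 = floor((30 + 26)/8) = 7.
  m_8 = 8*7 - 26 = 30, d_8 = (908 - 30^2)/8 = 8/8 = 1, a_8 = floor((30 + 30)/1) = 60.
  m_9 = 1*60 - 30 = 30, d_9 = (908 - 30^2)/1 = 8/1 = 8: (m_9, d_9) = (m_1, d_1) = (30, 8), so from here the quotients repeat a_1, ..., a_8; the period length is 8.
Hence the expansion of sqrt(908) is a_0 = 30 followed by the repeating block 7, 1, 1, 14, 1, 1, 7, 60 (period 8).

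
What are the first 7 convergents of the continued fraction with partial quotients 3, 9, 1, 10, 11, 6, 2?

3/1, 28/9, 31/10, 338/109, 3749/1209, 22832/7363, 49413/15935

Using the convergent recurrence p_i = a_i*p_{i-1} + p_{i-2}, q_i = a_i*q_{i-1} + q_{i-2} with p_{-2}=0, p_{-1}=1, q_{-2}=1, q_{-1}=0:
  i=0: a_0=3, p_0 = 3*1 + 0 = 3, q_0 = 3*0 + 1 = 1.
  i=1: a_1=9, p_1 = 9*3 + 1 = 28, q_1 = 9*1 + 0 = 9.
  i=2: a_2=1, p_2 = 1*28 + 3 = 31, q_2 = 1*9 + 1 = 10.
  i=3: a_3=10, p_3 = 10*31 + 28 = 338, q_3 = 10*10 + 9 = 109.
  i=4: a_4=11, p_4 = 11*338 + 31 = 3749, q_4 = 11*109 + 10 = 1209.
  i=5: a_5=6, p_5 = 6*3749 + 338 = 22832, q_5 = 6*1209 + 109 = 7363.
  i=6: a_6=2, p_6 = 2*22832 + 3749 = 49413, q_6 = 2*7363 + 1209 = 15935.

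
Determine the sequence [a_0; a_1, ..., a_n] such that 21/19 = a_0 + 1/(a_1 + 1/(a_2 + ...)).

[1; 9, 2]

Run the Euclidean algorithm on 21 and 19; the successive quotients are the partial quotients a_0, a_1, ... (each step inverts the fractional part left over by the previous one):
  21 = 1*19 + 2, so a_0 = 1.
  19 = 9*2 + 1, so a_1 = 9.
  2 = 2*1 + 0, so a_2 = 2.
The remainder reaches 0 after 3 divisions, so the expansion has 3 partial quotients, read off in order.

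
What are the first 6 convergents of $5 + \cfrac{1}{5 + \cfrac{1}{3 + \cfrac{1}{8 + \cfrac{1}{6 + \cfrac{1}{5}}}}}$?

5/1, 26/5, 83/16, 690/133, 4223/814, 21805/4203

Using the convergent recurrence p_i = a_i*p_{i-1} + p_{i-2}, q_i = a_i*q_{i-1} + q_{i-2} with p_{-2}=0, p_{-1}=1, q_{-2}=1, q_{-1}=0:
  i=0: a_0=5, p_0 = 5*1 + 0 = 5, q_0 = 5*0 + 1 = 1.
  i=1: a_1=5, p_1 = 5*5 + 1 = 26, q_1 = 5*1 + 0 = 5.
  i=2: a_2=3, p_2 = 3*26 + 5 = 83, q_2 = 3*5 + 1 = 16.
  i=3: a_3=8, p_3 = 8*83 + 26 = 690, q_3 = 8*16 + 5 = 133.
  i=4: a_4=6, p_4 = 6*690 + 83 = 4223, q_4 = 6*133 + 16 = 814.
  i=5: a_5=5, p_5 = 5*4223 + 690 = 21805, q_5 = 5*814 + 133 = 4203.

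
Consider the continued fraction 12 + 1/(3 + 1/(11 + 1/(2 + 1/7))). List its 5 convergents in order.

Using the convergent recurrence p_i = a_i*p_{i-1} + p_{i-2}, q_i = a_i*q_{i-1} + q_{i-2} with p_{-2}=0, p_{-1}=1, q_{-2}=1, q_{-1}=0:
  i=0: a_0=12, p_0 = 12*1 + 0 = 12, q_0 = 12*0 + 1 = 1.
  i=1: a_1=3, p_1 = 3*12 + 1 = 37, q_1 = 3*1 + 0 = 3.
  i=2: a_2=11, p_2 = 11*37 + 12 = 419, q_2 = 11*3 + 1 = 34.
  i=3: a_3=2, p_3 = 2*419 + 37 = 875, q_3 = 2*34 + 3 = 71.
  i=4: a_4=7, p_4 = 7*875 + 419 = 6544, q_4 = 7*71 + 34 = 531.

12/1, 37/3, 419/34, 875/71, 6544/531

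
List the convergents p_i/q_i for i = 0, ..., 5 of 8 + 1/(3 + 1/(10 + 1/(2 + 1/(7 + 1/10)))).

8/1, 25/3, 258/31, 541/65, 4045/486, 40991/4925

Using the convergent recurrence p_i = a_i*p_{i-1} + p_{i-2}, q_i = a_i*q_{i-1} + q_{i-2} with p_{-2}=0, p_{-1}=1, q_{-2}=1, q_{-1}=0:
  i=0: a_0=8, p_0 = 8*1 + 0 = 8, q_0 = 8*0 + 1 = 1.
  i=1: a_1=3, p_1 = 3*8 + 1 = 25, q_1 = 3*1 + 0 = 3.
  i=2: a_2=10, p_2 = 10*25 + 8 = 258, q_2 = 10*3 + 1 = 31.
  i=3: a_3=2, p_3 = 2*258 + 25 = 541, q_3 = 2*31 + 3 = 65.
  i=4: a_4=7, p_4 = 7*541 + 258 = 4045, q_4 = 7*65 + 31 = 486.
  i=5: a_5=10, p_5 = 10*4045 + 541 = 40991, q_5 = 10*486 + 65 = 4925.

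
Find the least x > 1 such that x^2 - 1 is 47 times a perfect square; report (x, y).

(x, y) = (48, 7)

First expand sqrt(47) as a continued fraction. With x_i = (sqrt(47) + m_i)/d_i and (m_0, d_0) = (0, 1): a_0 = floor(sqrt(47)) = 6, since 6^2 = 36 <= 47 < 49 = 7^2.
Iterate m_{i+1} = d_i*a_i - m_i, d_{i+1} = (47 - m_{i+1}^2)/d_i, a_{i+1} = floor((a_0 + m_{i+1})/d_{i+1}):
  m_1 = 1*6 - 0 = 6, d_1 = (47 - 6^2)/1 = 11/1 = 11, a_1 = floor((6 + 6)/11) = 1.
  m_2 = 11*1 - 6 = 5, d_2 = (47 - 5^2)/11 = 22/11 = 2, a_2 = floor((6 + 5)/2) = 5.
  m_3 = 2*5 - 5 = 5, d_3 = (47 - 5^2)/2 = 22/2 = 11, a_3 = floor((6 + 5)/11) = 1.
  m_4 = 11*1 - 5 = 6, d_4 = (47 - 6^2)/11 = 11/11 = 1, a_4 = floor((6 + 6)/1) = 12.
  m_5 = 1*12 - 6 = 6, d_5 = (47 - 6^2)/1 = 11/1 = 11: (m_5, d_5) = (m_1, d_1) = (6, 11), so from here the quotients repeat a_1, ..., a_4; the period length is 4.
So sqrt(47) = [6; (1, 5, 1, 12)] with period length k = 4.
k is even, so the fundamental solution of x^2 - 47y^2 = 1 is (p_{k-1}, q_{k-1}) = (p_3, q_3); compute convergents through index 3.
Convergents (p_i = a_i*p_{i-1} + p_{i-2}, q_i = a_i*q_{i-1} + q_{i-2} with p_{-2}=0, p_{-1}=1, q_{-2}=1, q_{-1}=0):
  i=0: a_0=6, p_0 = 6*1 + 0 = 6, q_0 = 6*0 + 1 = 1.
  i=1: a_1=1, p_1 = 1*6 + 1 = 7, q_1 = 1*1 + 0 = 1.
  i=2: a_2=5, p_2 = 5*7 + 6 = 41, q_2 = 5*1 + 1 = 6.
  i=3: a_3=1, p_3 = 1*41 + 7 = 48, q_3 = 1*6 + 1 = 7.
Check: 48^2 - 47*7^2 = 2304 - 2303 = 1, so (x, y) = (48, 7) solves the equation, and by the theorem it is the least positive solution.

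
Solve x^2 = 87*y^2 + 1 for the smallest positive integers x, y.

First expand sqrt(87) as a continued fraction. With x_i = (sqrt(87) + m_i)/d_i and (m_0, d_0) = (0, 1): a_0 = floor(sqrt(87)) = 9, since 9^2 = 81 <= 87 < 100 = 10^2.
Iterate m_{i+1} = d_i*a_i - m_i, d_{i+1} = (87 - m_{i+1}^2)/d_i, a_{i+1} = floor((a_0 + m_{i+1})/d_{i+1}):
  m_1 = 1*9 - 0 = 9, d_1 = (87 - 9^2)/1 = 6/1 = 6, a_1 = floor((9 + 9)/6) = 3.
  m_2 = 6*3 - 9 = 9, d_2 = (87 - 9^2)/6 = 6/6 = 1, a_2 = floor((9 + 9)/1) = 18.
  m_3 = 1*18 - 9 = 9, d_3 = (87 - 9^2)/1 = 6/1 = 6: (m_3, d_3) = (m_1, d_1) = (9, 6), so from here the quotients repeat a_1, a_2; the period length is 2.
So sqrt(87) = [9; (3, 18)] with period length k = 2.
k is even, so the fundamental solution of x^2 - 87y^2 = 1 is (p_{k-1}, q_{k-1}) = (p_1, q_1); compute convergents through index 1.
Convergents (p_i = a_i*p_{i-1} + p_{i-2}, q_i = a_i*q_{i-1} + q_{i-2} with p_{-2}=0, p_{-1}=1, q_{-2}=1, q_{-1}=0):
  i=0: a_0=9, p_0 = 9*1 + 0 = 9, q_0 = 9*0 + 1 = 1.
  i=1: a_1=3, p_1 = 3*9 + 1 = 28, q_1 = 3*1 + 0 = 3.
Check: 28^2 - 87*3^2 = 784 - 783 = 1, so (x, y) = (28, 3) solves the equation, and by the theorem it is the least positive solution.

(x, y) = (28, 3)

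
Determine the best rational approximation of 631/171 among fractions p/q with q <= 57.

107/29

Expand x = 631/171 as a continued fraction with the Euclidean algorithm:
  631 = 3*171 + 118, so a_0 = 3.
  171 = 1*118 + 53, so a_1 = 1.
  118 = 2*53 + 12, so a_2 = 2.
  53 = 4*12 + 5, so a_3 = 4.
  12 = 2*5 + 2, so a_4 = 2.
  5 = 2*2 + 1, so a_5 = 2.
  2 = 2*1 + 0, so a_6 = 2.
so x = [3; 1, 2, 4, 2, 2, 2].
Convergents (p_i = a_i*p_{i-1} + p_{i-2}, q_i = a_i*q_{i-1} + q_{i-2} with p_{-2}=0, p_{-1}=1, q_{-2}=1, q_{-1}=0), until the denominator exceeds 57:
  i=0: a_0=3, p_0 = 3*1 + 0 = 3, q_0 = 3*0 + 1 = 1.
  i=1: a_1=1, p_1 = 1*3 + 1 = 4, q_1 = 1*1 + 0 = 1.
  i=2: a_2=2, p_2 = 2*4 + 3 = 11, q_2 = 2*1 + 1 = 3.
  i=3: a_3=4, p_3 = 4*11 + 4 = 48, q_3 = 4*3 + 1 = 13.
  i=4: a_4=2, p_4 = 2*48 + 11 = 107, q_4 = 2*13 + 3 = 29.
  i=5: a_5=2, p_5 = 2*107 + 48 = 262, q_5 = 2*29 + 13 = 71.
q_5 = 71 > 57, so the last convergent with denominator <= 57 is p_4/q_4 = 107/29.
The closest fraction with denominator <= 57 is either p_4/q_4 or the intermediate fraction (k*p_4 + p_3)/(k*q_4 + q_3) with the largest k >= 1 whose denominator stays <= 57; these approach x as k grows, and every other convergent or intermediate fraction in range is farther away.
Largest k: floor((57 - q_3)/q_4) = floor((57 - 13)/29) = 1.
That gives (1*107 + 48)/(1*29 + 13) = 155/42.
Compare the errors: |x - 107/29| = |631*29 - 107*171|/(171*29) = 2/4959, and |x - 155/42| = |631*42 - 155*171|/(171*42) = 3/7182.
Cross-multiplying, 2*7182 = 14364 < 14877 = 3*4959, so 2/4959 is smaller: the convergent 107/29 is closer to x than 155/42.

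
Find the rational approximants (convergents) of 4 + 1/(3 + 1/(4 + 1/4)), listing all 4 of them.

4/1, 13/3, 56/13, 237/55

Using the convergent recurrence p_i = a_i*p_{i-1} + p_{i-2}, q_i = a_i*q_{i-1} + q_{i-2} with p_{-2}=0, p_{-1}=1, q_{-2}=1, q_{-1}=0:
  i=0: a_0=4, p_0 = 4*1 + 0 = 4, q_0 = 4*0 + 1 = 1.
  i=1: a_1=3, p_1 = 3*4 + 1 = 13, q_1 = 3*1 + 0 = 3.
  i=2: a_2=4, p_2 = 4*13 + 4 = 56, q_2 = 4*3 + 1 = 13.
  i=3: a_3=4, p_3 = 4*56 + 13 = 237, q_3 = 4*13 + 3 = 55.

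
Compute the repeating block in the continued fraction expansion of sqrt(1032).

Write x_i = (sqrt(1032) + m_i)/d_i with (m_0, d_0) = (0, 1). a_0 = floor(sqrt(1032)) = 32, since 32^2 = 1024 <= 1032 < 1089 = 33^2.
Iterate m_{i+1} = d_i*a_i - m_i, d_{i+1} = (1032 - m_{i+1}^2)/d_i, a_{i+1} = floor((a_0 + m_{i+1})/d_{i+1}):
  m_1 = 1*32 - 0 = 32, d_1 = (1032 - 32^2)/1 = 8/1 = 8, a_1 = floor((32 + 32)/8) = 8.
  m_2 = 8*8 - 32 = 32, d_2 = (1032 - 32^2)/8 = 8/8 = 1, a_2 = floor((32 + 32)/1) = 64.
  m_3 = 1*64 - 32 = 32, d_3 = (1032 - 32^2)/1 = 8/1 = 8: (m_3, d_3) = (m_1, d_1) = (32, 8), so from here the quotients repeat a_1, a_2; the period length is 2.
Hence the expansion of sqrt(1032) is a_0 = 32 followed by the repeating block 8, 64 (period 2).

[32; (8, 64)]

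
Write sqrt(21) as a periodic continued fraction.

Write x_i = (sqrt(21) + m_i)/d_i with (m_0, d_0) = (0, 1). a_0 = floor(sqrt(21)) = 4, since 4^2 = 16 <= 21 < 25 = 5^2.
Iterate m_{i+1} = d_i*a_i - m_i, d_{i+1} = (21 - m_{i+1}^2)/d_i, a_{i+1} = floor((a_0 + m_{i+1})/d_{i+1}):
  m_1 = 1*4 - 0 = 4, d_1 = (21 - 4^2)/1 = 5/1 = 5, a_1 = floor((4 + 4)/5) = 1.
  m_2 = 5*1 - 4 = 1, d_2 = (21 - 1^2)/5 = 20/5 = 4, a_2 = floor((4 + 1)/4) = 1.
  m_3 = 4*1 - 1 = 3, d_3 = (21 - 3^2)/4 = 12/4 = 3, a_3 = floor((4 + 3)/3) = 2.
  m_4 = 3*2 - 3 = 3, d_4 = (21 - 3^2)/3 = 12/3 = 4, a_4 = floor((4 + 3)/4) = 1.
  m_5 = 4*1 - 3 = 1, d_5 = (21 - 1^2)/4 = 20/4 = 5, a_5 = floor((4 + 1)/5) = 1.
  m_6 = 5*1 - 1 = 4, d_6 = (21 - 4^2)/5 = 5/5 = 1, a_6 = floor((4 + 4)/1) = 8.
  m_7 = 1*8 - 4 = 4, d_7 = (21 - 4^2)/1 = 5/1 = 5: (m_7, d_7) = (m_1, d_1) = (4, 5), so from here the quotients repeat a_1, ..., a_6; the period length is 6.
Hence the expansion of sqrt(21) is a_0 = 4 followed by the repeating block 1, 1, 2, 1, 1, 8 (period 6).

[4; (1, 1, 2, 1, 1, 8)]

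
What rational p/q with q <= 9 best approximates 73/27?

19/7

Expand x = 73/27 as a continued fraction with the Euclidean algorithm:
  73 = 2*27 + 19, so a_0 = 2.
  27 = 1*19 + 8, so a_1 = 1.
  19 = 2*8 + 3, so a_2 = 2.
  8 = 2*3 + 2, so a_3 = 2.
  3 = 1*2 + 1, so a_4 = 1.
  2 = 2*1 + 0, so a_5 = 2.
so x = [2; 1, 2, 2, 1, 2].
Convergents (p_i = a_i*p_{i-1} + p_{i-2}, q_i = a_i*q_{i-1} + q_{i-2} with p_{-2}=0, p_{-1}=1, q_{-2}=1, q_{-1}=0), until the denominator exceeds 9:
  i=0: a_0=2, p_0 = 2*1 + 0 = 2, q_0 = 2*0 + 1 = 1.
  i=1: a_1=1, p_1 = 1*2 + 1 = 3, q_1 = 1*1 + 0 = 1.
  i=2: a_2=2, p_2 = 2*3 + 2 = 8, q_2 = 2*1 + 1 = 3.
  i=3: a_3=2, p_3 = 2*8 + 3 = 19, q_3 = 2*3 + 1 = 7.
  i=4: a_4=1, p_4 = 1*19 + 8 = 27, q_4 = 1*7 + 3 = 10.
q_4 = 10 > 9, so the last convergent with denominator <= 9 is p_3/q_3 = 19/7.
The closest fraction with denominator <= 9 is either p_3/q_3 or the intermediate fraction (k*p_3 + p_2)/(k*q_3 + q_2) with the largest k >= 1 whose denominator stays <= 9; these approach x as k grows, and every other convergent or intermediate fraction in range is farther away.
Largest k: floor((9 - q_2)/q_3) = floor((9 - 3)/7) = 0.
Since k = 0, no intermediate fraction beyond p_3/q_3 has denominator <= 9, so the convergent 19/7 is the closest (its error is |73*7 - 19*27|/(27*7) = 2/189).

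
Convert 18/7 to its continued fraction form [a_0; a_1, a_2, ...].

Run the Euclidean algorithm on 18 and 7; the successive quotients are the partial quotients a_0, a_1, ... (each step inverts the fractional part left over by the previous one):
  18 = 2*7 + 4, so a_0 = 2.
  7 = 1*4 + 3, so a_1 = 1.
  4 = 1*3 + 1, so a_2 = 1.
  3 = 3*1 + 0, so a_3 = 3.
The remainder reaches 0 after 4 divisions, so the expansion has 4 partial quotients, read off in order.

[2; 1, 1, 3]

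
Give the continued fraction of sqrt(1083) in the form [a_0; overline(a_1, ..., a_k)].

[32; overline(1, 9, 1, 64)]

Write x_i = (sqrt(1083) + m_i)/d_i with (m_0, d_0) = (0, 1). a_0 = floor(sqrt(1083)) = 32, since 32^2 = 1024 <= 1083 < 1089 = 33^2.
Iterate m_{i+1} = d_i*a_i - m_i, d_{i+1} = (1083 - m_{i+1}^2)/d_i, a_{i+1} = floor((a_0 + m_{i+1})/d_{i+1}):
  m_1 = 1*32 - 0 = 32, d_1 = (1083 - 32^2)/1 = 59/1 = 59, a_1 = floor((32 + 32)/59) = 1.
  m_2 = 59*1 - 32 = 27, d_2 = (1083 - 27^2)/59 = 354/59 = 6, a_2 = floor((32 + 27)/6) = 9.
  m_3 = 6*9 - 27 = 27, d_3 = (1083 - 27^2)/6 = 354/6 = 59, a_3 = floor((32 + 27)/59) = 1.
  m_4 = 59*1 - 27 = 32, d_4 = (1083 - 32^2)/59 = 59/59 = 1, a_4 = floor((32 + 32)/1) = 64.
  m_5 = 1*64 - 32 = 32, d_5 = (1083 - 32^2)/1 = 59/1 = 59: (m_5, d_5) = (m_1, d_1) = (32, 59), so from here the quotients repeat a_1, ..., a_4; the period length is 4.
Hence the expansion of sqrt(1083) is a_0 = 32 followed by the repeating block 1, 9, 1, 64 (period 4).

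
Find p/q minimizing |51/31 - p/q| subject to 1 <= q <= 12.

Expand x = 51/31 as a continued fraction with the Euclidean algorithm:
  51 = 1*31 + 20, so a_0 = 1.
  31 = 1*20 + 11, so a_1 = 1.
  20 = 1*11 + 9, so a_2 = 1.
  11 = 1*9 + 2, so a_3 = 1.
  9 = 4*2 + 1, so a_4 = 4.
  2 = 2*1 + 0, so a_5 = 2.
so x = [1; 1, 1, 1, 4, 2].
Convergents (p_i = a_i*p_{i-1} + p_{i-2}, q_i = a_i*q_{i-1} + q_{i-2} with p_{-2}=0, p_{-1}=1, q_{-2}=1, q_{-1}=0), until the denominator exceeds 12:
  i=0: a_0=1, p_0 = 1*1 + 0 = 1, q_0 = 1*0 + 1 = 1.
  i=1: a_1=1, p_1 = 1*1 + 1 = 2, q_1 = 1*1 + 0 = 1.
  i=2: a_2=1, p_2 = 1*2 + 1 = 3, q_2 = 1*1 + 1 = 2.
  i=3: a_3=1, p_3 = 1*3 + 2 = 5, q_3 = 1*2 + 1 = 3.
  i=4: a_4=4, p_4 = 4*5 + 3 = 23, q_4 = 4*3 + 2 = 14.
q_4 = 14 > 12, so the last convergent with denominator <= 12 is p_3/q_3 = 5/3.
The closest fraction with denominator <= 12 is either p_3/q_3 or the intermediate fraction (k*p_3 + p_2)/(k*q_3 + q_2) with the largest k >= 1 whose denominator stays <= 12; these approach x as k grows, and every other convergent or intermediate fraction in range is farther away.
Largest k: floor((12 - q_2)/q_3) = floor((12 - 2)/3) = 3.
That gives (3*5 + 3)/(3*3 + 2) = 18/11.
Compare the errors: |x - 5/3| = |51*3 - 5*31|/(31*3) = 2/93, and |x - 18/11| = |51*11 - 18*31|/(31*11) = 3/341.
Cross-multiplying, 3*93 = 279 < 682 = 2*341, so 3/341 is smaller: the intermediate fraction 18/11 is closer to x than 5/3.

18/11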